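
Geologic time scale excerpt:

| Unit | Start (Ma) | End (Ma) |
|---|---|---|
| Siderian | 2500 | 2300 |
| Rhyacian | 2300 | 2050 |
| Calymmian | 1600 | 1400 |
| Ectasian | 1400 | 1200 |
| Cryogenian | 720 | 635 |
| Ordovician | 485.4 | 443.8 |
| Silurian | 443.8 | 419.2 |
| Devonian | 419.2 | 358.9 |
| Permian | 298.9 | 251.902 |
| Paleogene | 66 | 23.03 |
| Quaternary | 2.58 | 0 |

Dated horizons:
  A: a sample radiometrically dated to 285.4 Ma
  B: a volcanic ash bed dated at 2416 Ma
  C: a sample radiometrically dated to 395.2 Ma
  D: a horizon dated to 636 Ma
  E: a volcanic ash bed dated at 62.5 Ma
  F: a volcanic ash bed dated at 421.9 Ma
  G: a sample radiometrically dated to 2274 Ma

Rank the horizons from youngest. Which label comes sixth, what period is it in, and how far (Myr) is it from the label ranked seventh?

Smaller Ma means younger, so youngest first: E 62.5 < A 285.4 < C 395.2 < F 421.9 < D 636 < G 2274 < B 2416.
Counting 6 along gives G (2274 Ma); the excerpt puts that inside the Rhyacian, 2300–2050 Ma.
Next in line is B (2416 Ma), and 2416 − 2274 = 142 Myr.

G, in the Rhyacian; 142 million years to B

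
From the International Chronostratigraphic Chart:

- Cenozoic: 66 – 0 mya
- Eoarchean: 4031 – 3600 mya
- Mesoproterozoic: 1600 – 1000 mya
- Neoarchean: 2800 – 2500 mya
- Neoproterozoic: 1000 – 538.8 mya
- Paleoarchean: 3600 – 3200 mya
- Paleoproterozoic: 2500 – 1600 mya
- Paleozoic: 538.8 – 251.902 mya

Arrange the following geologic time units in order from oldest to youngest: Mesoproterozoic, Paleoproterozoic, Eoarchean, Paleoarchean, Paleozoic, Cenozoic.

Sorting by start age (descending Ma, since larger Ma = older): Eoarchean began 4031, Paleoarchean began 3600, Paleoproterozoic began 2500, Mesoproterozoic began 1600, Paleozoic began 538.8, Cenozoic began 66.

Eoarchean, then Paleoarchean, then Paleoproterozoic, then Mesoproterozoic, then Paleozoic, then Cenozoic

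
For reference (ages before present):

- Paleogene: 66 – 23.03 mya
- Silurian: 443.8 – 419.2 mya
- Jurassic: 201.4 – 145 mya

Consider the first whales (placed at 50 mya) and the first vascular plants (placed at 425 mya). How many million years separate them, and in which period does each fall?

Elapsed time: 425 − 50 = 375 Myr.
50 Ma lies within 66–23.03 Ma: Paleogene.
425 Ma lies within 443.8–419.2 Ma: Silurian.

375 million years apart; the first in the Paleogene, the second in the Silurian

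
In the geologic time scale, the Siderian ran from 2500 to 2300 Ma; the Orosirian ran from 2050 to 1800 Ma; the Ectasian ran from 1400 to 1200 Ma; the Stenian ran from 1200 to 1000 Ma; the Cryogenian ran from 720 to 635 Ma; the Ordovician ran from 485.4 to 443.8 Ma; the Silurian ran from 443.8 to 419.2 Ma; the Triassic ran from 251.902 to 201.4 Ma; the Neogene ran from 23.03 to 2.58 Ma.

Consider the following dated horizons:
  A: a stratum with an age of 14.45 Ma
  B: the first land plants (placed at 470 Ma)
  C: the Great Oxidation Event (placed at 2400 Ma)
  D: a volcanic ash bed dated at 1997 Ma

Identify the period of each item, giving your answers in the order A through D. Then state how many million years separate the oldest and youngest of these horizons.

A — Neogene; B — Ordovician; C — Siderian; D — Orosirian; span 2385.55 million years

Match each age against the start–end ranges in the excerpt: A = 14.45 Ma → Neogene (23.03–2.58); B = 470 Ma → Ordovician (485.4–443.8); C = 2400 Ma → Siderian (2500–2300); D = 1997 Ma → Orosirian (2050–1800).
The largest age is 2400 Ma and the smallest is 14.45 Ma; their difference is 2385.55 Myr.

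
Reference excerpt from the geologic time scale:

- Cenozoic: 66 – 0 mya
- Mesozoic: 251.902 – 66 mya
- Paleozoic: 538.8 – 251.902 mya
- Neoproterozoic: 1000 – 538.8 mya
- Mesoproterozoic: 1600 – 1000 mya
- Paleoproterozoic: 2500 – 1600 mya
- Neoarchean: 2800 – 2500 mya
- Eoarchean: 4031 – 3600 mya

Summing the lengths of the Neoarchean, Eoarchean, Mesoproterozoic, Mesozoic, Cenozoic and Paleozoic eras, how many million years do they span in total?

1869.8 million years

Each duration: Neoarchean = 300; Eoarchean = 431; Mesoproterozoic = 600; Mesozoic = 185.902; Cenozoic = 66; Paleozoic = 286.898.
Sum: 300 + 431 + 600 + 185.902 + 66 + 286.898 = 1869.8 Myr.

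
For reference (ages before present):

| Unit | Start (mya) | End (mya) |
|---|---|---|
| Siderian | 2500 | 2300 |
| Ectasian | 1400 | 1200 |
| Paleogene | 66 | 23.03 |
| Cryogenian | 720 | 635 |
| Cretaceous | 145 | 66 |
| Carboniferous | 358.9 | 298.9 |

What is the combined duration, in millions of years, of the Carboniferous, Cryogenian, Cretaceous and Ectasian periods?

424 million years

Each duration: Carboniferous = 60; Cryogenian = 85; Cretaceous = 79; Ectasian = 200.
Sum: 60 + 85 + 79 + 200 = 424 Myr.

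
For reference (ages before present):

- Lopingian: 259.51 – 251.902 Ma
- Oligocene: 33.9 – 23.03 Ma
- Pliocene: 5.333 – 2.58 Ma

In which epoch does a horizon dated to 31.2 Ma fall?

31.2 Ma lies between 33.9 and 23.03 Ma, so it falls in the Oligocene.

Oligocene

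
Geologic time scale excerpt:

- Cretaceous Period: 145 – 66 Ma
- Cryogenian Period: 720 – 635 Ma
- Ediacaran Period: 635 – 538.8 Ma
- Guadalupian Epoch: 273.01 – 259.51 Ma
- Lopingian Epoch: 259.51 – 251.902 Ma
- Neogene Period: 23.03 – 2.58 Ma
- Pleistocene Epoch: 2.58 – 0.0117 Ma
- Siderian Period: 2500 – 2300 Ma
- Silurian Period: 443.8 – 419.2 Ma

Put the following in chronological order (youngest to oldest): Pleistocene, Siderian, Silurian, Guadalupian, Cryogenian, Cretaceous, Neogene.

Pleistocene, Neogene, Cretaceous, Guadalupian, Silurian, Cryogenian, Siderian

Read off each span (Ma): Pleistocene 2.58–0.0117; Siderian 2500–2300; Silurian 443.8–419.2; Guadalupian 273.01–259.51; Cryogenian 720–635; Cretaceous 145–66; Neogene 23.03–2.58.
Larger Ma is older, so oldest→youngest is Siderian, Cryogenian, Silurian, Guadalupian, Cretaceous, Neogene, Pleistocene; reverse it for youngest→oldest.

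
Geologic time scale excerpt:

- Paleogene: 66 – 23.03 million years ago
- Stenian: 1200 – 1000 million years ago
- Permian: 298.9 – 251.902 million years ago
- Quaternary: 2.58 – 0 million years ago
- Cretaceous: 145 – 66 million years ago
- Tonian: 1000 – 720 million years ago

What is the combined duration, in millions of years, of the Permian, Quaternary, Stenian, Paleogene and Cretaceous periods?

Duration is start − end for each: (298.9 − 251.902) + (2.58 − 0) + (1200 − 1000) + (66 − 23.03) + (145 − 66).
That is 46.998 + 2.58 + 200 + 42.97 + 79, which totals 371.548 million years.

371.548 million years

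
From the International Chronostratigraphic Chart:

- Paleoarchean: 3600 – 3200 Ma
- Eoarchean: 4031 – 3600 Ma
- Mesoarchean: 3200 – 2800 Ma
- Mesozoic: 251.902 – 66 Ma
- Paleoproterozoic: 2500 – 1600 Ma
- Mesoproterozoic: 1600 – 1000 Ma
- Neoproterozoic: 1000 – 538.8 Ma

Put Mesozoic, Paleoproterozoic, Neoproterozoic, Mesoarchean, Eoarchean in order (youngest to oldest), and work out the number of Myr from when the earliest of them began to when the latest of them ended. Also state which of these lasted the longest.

Mesozoic, Neoproterozoic, Paleoproterozoic, Mesoarchean, Eoarchean; total span 3965 Myr; longest is Paleoproterozoic

From the excerpt: Mesozoic 251.902–66; Paleoproterozoic 2500–1600; Neoproterozoic 1000–538.8; Mesoarchean 3200–2800; Eoarchean 4031–3600 (Ma).
Larger Ma is earlier, so the oldest is Eoarchean and the youngest is Mesozoic; youngest to oldest: Mesozoic, Neoproterozoic, Paleoproterozoic, Mesoarchean, Eoarchean.
Oldest start 4031 minus youngest end 66 gives 3965 Myr overall.
Individual lengths (start − end): Neoproterozoic 461.2; Paleoproterozoic 900; Eoarchean 431; Mesozoic 185.902; Mesoarchean 400. The largest is Paleoproterozoic at 900 Myr.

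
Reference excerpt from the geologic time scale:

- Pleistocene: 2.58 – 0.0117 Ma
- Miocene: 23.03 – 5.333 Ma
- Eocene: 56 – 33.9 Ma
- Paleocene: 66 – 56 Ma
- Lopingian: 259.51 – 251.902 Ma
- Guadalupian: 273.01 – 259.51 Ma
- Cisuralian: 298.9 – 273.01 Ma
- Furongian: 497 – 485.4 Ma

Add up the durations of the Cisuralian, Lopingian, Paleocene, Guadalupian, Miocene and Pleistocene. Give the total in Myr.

Duration is start − end for each: (298.9 − 273.01) + (259.51 − 251.902) + (66 − 56) + (273.01 − 259.51) + (23.03 − 5.333) + (2.58 − 0.0117).
That is 25.89 + 7.608 + 10 + 13.5 + 17.697 + 2.5683, which totals 77.2633 million years.

77.2633 million years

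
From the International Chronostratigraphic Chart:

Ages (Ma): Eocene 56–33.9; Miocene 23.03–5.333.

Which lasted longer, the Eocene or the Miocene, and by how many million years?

Eocene, by 4.403 million years

Eocene: 56 − 33.9 = 22.1 Myr.
Miocene: 23.03 − 5.333 = 17.697 Myr.
Difference: 22.1 − 17.697 = 4.403 Myr, so the Eocene was longer.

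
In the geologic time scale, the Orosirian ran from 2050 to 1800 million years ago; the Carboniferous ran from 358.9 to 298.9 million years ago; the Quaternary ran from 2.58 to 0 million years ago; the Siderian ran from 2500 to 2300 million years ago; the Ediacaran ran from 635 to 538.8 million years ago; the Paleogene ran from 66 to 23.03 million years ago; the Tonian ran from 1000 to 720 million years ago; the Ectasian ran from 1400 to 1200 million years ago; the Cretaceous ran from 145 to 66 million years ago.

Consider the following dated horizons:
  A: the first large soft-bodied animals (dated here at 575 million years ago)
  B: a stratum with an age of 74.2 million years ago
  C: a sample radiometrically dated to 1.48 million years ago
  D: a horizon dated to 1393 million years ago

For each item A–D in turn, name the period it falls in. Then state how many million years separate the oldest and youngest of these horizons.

A: 575 Ma lies in 635–538.8 Ma, so Ediacaran.
B: 74.2 Ma lies in 145–66 Ma, so Cretaceous.
C: 1.48 Ma lies in 2.58–0 Ma, so Quaternary.
D: 1393 Ma lies in 1400–1200 Ma, so Ectasian.
Oldest = 1393 Ma, youngest = 1.48 Ma → span 1391.52 Myr.

A — Ediacaran; B — Cretaceous; C — Quaternary; D — Ectasian; span 1391.52 million years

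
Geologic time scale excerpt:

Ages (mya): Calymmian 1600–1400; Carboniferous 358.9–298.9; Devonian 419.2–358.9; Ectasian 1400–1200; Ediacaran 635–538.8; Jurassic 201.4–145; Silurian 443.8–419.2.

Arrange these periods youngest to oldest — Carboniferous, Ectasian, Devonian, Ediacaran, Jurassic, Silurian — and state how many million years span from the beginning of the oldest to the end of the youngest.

Start ages (Ma): Ectasian 1400, Ediacaran 635, Silurian 443.8, Devonian 419.2, Carboniferous 358.9, Jurassic 201.4.
Ordered youngest to oldest: Jurassic, Carboniferous, Devonian, Silurian, Ediacaran, Ectasian.
Span = 1400 − 145 = 1255 Myr.

Jurassic, Carboniferous, Devonian, Silurian, Ediacaran, Ectasian; total span 1255 Myr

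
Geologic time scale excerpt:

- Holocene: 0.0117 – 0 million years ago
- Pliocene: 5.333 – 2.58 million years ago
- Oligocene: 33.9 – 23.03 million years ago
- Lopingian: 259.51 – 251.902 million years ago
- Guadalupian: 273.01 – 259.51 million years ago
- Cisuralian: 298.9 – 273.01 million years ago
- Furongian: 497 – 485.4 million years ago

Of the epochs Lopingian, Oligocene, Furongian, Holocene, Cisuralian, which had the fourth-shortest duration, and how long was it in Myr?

Furongian, 11.6 million years

Durations: Lopingian 7.608; Oligocene 10.87; Furongian 11.6; Holocene 0.0117; Cisuralian 25.89 Myr.
Sorted shortest-first: Holocene (0.0117), Lopingian (7.608), Oligocene (10.87), Furongian (11.6), Cisuralian (25.89).
The fourth shortest is Furongian at 11.6 Myr.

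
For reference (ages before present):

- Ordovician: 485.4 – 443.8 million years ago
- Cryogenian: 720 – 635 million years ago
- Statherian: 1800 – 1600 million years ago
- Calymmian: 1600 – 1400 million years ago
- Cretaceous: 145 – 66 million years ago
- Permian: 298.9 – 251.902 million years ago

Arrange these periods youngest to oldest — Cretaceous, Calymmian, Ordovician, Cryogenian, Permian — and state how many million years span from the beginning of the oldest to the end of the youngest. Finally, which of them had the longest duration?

From the excerpt: Cretaceous 145–66; Calymmian 1600–1400; Ordovician 485.4–443.8; Cryogenian 720–635; Permian 298.9–251.902 (Ma).
Larger Ma is earlier, so the oldest is Calymmian and the youngest is Cretaceous; youngest to oldest: Cretaceous, Permian, Ordovician, Cryogenian, Calymmian.
Oldest start 1600 minus youngest end 66 gives 1534 Myr overall.
Individual lengths (start − end): Cryogenian 85; Calymmian 200; Cretaceous 79; Ordovician 41.6; Permian 46.998. The largest is Calymmian at 200 Myr.

Cretaceous, Permian, Ordovician, Cryogenian, Calymmian; total span 1534 Myr; longest is Calymmian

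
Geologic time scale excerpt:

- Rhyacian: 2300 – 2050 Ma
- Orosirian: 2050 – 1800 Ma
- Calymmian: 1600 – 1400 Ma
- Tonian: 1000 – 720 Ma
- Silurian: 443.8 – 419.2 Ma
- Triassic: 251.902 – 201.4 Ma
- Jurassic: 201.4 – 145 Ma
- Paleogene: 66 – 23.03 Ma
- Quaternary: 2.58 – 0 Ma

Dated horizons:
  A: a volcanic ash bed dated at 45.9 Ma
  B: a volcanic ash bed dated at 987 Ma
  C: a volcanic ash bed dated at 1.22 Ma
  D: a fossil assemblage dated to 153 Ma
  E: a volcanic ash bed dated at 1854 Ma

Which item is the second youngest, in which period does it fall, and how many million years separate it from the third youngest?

A, in the Paleogene; 107.1 million years to D

Smaller Ma means younger, so youngest first: C 1.22 < A 45.9 < D 153 < B 987 < E 1854.
Counting 2 along gives A (45.9 Ma); the excerpt puts that inside the Paleogene, 66–23.03 Ma.
Next in line is D (153 Ma), and 153 − 45.9 = 107.1 Myr.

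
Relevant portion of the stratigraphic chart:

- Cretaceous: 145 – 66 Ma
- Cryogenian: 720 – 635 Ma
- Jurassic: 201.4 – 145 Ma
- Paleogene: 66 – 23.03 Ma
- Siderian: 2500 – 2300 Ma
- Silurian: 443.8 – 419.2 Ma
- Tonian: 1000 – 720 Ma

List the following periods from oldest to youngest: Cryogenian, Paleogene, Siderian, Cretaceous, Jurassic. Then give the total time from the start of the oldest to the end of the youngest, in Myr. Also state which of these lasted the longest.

From the excerpt: Cryogenian 720–635; Paleogene 66–23.03; Siderian 2500–2300; Cretaceous 145–66; Jurassic 201.4–145 (Ma).
Larger Ma is earlier, so the oldest is Siderian and the youngest is Paleogene; oldest to youngest: Siderian, Cryogenian, Jurassic, Cretaceous, Paleogene.
Oldest start 2500 minus youngest end 23.03 gives 2476.97 Myr overall.
Individual lengths (start − end): Siderian 200; Paleogene 42.97; Cretaceous 79; Cryogenian 85; Jurassic 56.4. The largest is Siderian at 200 Myr.

Siderian, Cryogenian, Jurassic, Cretaceous, Paleogene; total span 2476.97 Myr; longest is Siderian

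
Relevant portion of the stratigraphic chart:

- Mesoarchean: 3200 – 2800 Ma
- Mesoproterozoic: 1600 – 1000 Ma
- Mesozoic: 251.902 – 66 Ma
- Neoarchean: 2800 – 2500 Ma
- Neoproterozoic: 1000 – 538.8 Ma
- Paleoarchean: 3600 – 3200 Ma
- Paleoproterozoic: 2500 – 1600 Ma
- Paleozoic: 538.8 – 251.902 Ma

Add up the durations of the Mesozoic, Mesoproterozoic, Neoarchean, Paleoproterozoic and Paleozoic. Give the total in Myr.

Each duration: Mesozoic = 185.902; Mesoproterozoic = 600; Neoarchean = 300; Paleoproterozoic = 900; Paleozoic = 286.898.
Sum: 185.902 + 600 + 300 + 900 + 286.898 = 2272.8 Myr.

2272.8 million years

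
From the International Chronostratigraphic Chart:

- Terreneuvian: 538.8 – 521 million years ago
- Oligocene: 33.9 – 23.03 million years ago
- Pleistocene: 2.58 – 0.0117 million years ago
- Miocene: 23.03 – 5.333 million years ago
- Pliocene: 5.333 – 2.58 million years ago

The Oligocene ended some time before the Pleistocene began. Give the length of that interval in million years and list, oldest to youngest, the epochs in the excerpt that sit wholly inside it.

The Oligocene closes at 23.03 Ma and the Pleistocene opens at 2.58 Ma, so the interval is 23.03 − 2.58 = 20.45 Myr.
An epoch fits inside if it starts at or after 23.03 Ma and ends at or before 2.58 Ma; oldest first that gives Miocene, Pliocene.

20.45 million years; Miocene, Pliocene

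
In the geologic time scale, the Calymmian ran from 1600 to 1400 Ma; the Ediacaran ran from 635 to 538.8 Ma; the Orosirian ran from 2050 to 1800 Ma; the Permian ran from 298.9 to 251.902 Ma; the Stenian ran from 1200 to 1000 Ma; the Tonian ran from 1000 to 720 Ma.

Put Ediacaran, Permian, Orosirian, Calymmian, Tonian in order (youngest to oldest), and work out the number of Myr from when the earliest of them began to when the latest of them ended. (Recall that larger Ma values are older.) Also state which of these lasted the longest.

Permian → Ediacaran → Tonian → Calymmian → Orosirian; total span 1798.098 Myr; longest is Tonian

Start ages (Ma): Orosirian 2050, Calymmian 1600, Tonian 1000, Ediacaran 635, Permian 298.9.
Ordered youngest to oldest: Permian, Ediacaran, Tonian, Calymmian, Orosirian.
Span = 2050 − 251.902 = 1798.098 Myr.
Durations: Orosirian 250, Calymmian 200, Ediacaran 96.2, Tonian 280, Permian 46.998 → longest is Tonian (280 Myr).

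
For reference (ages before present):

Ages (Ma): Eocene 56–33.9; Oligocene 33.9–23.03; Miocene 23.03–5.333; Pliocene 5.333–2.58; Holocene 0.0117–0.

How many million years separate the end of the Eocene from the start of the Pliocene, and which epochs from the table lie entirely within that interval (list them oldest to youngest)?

28.567 million years; Oligocene, Miocene

The Eocene closes at 33.9 Ma and the Pliocene opens at 5.333 Ma, so the interval is 33.9 − 5.333 = 28.567 Myr.
An epoch fits inside if it starts at or after 33.9 Ma and ends at or before 5.333 Ma; oldest first that gives Oligocene, Miocene.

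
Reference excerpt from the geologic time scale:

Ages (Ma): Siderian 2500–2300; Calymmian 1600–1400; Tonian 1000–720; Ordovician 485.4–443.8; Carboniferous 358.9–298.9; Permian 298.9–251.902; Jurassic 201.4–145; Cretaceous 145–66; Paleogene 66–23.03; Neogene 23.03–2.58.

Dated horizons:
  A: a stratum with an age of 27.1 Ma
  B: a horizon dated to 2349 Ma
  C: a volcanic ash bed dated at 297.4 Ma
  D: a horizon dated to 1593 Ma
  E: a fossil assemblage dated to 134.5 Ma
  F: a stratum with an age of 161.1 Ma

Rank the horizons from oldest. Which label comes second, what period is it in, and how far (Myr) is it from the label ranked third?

Larger Ma means older, so oldest first: B 2349 > D 1593 > C 297.4 > F 161.1 > E 134.5 > A 27.1.
Counting 2 along gives D (1593 Ma); the excerpt puts that inside the Calymmian, 1600–1400 Ma.
Next in line is C (297.4 Ma), and 1593 − 297.4 = 1295.6 Myr.

D, in the Calymmian; 1295.6 million years to C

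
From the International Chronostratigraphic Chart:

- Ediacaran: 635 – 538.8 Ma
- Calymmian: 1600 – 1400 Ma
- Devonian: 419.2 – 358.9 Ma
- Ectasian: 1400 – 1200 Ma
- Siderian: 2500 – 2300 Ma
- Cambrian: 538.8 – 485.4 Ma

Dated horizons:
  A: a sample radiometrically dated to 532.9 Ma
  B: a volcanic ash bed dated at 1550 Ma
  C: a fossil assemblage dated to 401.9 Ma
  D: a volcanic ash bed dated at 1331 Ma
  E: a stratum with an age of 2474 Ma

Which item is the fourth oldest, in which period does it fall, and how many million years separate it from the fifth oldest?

Larger Ma means older, so oldest first: E 2474 > B 1550 > D 1331 > A 532.9 > C 401.9.
Counting 4 along gives A (532.9 Ma); the excerpt puts that inside the Cambrian, 538.8–485.4 Ma.
Next in line is C (401.9 Ma), and 532.9 − 401.9 = 131 Myr.

A, in the Cambrian; 131 million years to C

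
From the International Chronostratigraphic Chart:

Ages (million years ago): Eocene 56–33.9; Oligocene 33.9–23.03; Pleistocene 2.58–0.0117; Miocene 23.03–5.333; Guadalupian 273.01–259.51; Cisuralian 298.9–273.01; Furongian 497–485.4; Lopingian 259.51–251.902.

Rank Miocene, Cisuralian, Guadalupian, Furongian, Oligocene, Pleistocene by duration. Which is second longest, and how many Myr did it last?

Miocene, 17.697 million years

Durations: Miocene 17.697; Cisuralian 25.89; Guadalupian 13.5; Furongian 11.6; Oligocene 10.87; Pleistocene 2.5683 Myr.
Sorted longest-first: Cisuralian (25.89), Miocene (17.697), Guadalupian (13.5), Furongian (11.6), Oligocene (10.87), Pleistocene (2.5683).
The second longest is Miocene at 17.697 Myr.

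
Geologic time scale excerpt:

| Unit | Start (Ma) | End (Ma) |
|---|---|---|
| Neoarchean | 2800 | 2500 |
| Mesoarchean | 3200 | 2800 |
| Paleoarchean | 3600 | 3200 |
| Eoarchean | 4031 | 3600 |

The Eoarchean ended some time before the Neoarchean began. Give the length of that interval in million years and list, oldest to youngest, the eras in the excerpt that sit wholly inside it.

800 million years; Paleoarchean, Mesoarchean

End of Eoarchean = 3600 Ma; start of Neoarchean = 2800 Ma.
Gap = 3600 − 2800 = 800 Myr.
Eras wholly inside 3600–2800 Ma: Paleoarchean (3600–3200), Mesoarchean (3200–2800).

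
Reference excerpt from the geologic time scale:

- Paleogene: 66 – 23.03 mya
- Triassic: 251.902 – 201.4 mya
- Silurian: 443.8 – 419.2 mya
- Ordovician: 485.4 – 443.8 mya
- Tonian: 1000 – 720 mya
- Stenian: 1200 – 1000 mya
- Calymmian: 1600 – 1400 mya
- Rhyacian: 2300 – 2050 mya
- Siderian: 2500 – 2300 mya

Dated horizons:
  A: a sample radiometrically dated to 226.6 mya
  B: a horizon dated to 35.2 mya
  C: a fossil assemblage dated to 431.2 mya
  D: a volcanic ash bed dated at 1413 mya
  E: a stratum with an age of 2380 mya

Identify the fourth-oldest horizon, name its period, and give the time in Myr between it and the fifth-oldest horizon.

A, in the Triassic; 191.4 million years to B

Larger Ma means older, so oldest first: E 2380 > D 1413 > C 431.2 > A 226.6 > B 35.2.
Counting 4 along gives A (226.6 Ma); the excerpt puts that inside the Triassic, 251.902–201.4 Ma.
Next in line is B (35.2 Ma), and 226.6 − 35.2 = 191.4 Myr.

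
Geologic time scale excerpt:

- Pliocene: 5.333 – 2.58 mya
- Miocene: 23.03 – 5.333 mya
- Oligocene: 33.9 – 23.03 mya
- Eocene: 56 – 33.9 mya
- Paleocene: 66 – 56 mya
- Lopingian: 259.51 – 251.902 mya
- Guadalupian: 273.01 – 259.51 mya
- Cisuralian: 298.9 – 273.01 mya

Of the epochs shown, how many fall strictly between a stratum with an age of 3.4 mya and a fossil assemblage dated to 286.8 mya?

6

The older date is 286.8 Ma and the younger is 3.4 Ma.
Epochs with start < 286.8 and end > 3.4 Ma: Guadalupian (273.01–259.51), Lopingian (259.51–251.902), Paleocene (66–56), Eocene (56–33.9), Oligocene (33.9–23.03), Miocene (23.03–5.333).
That is 6 complete epochs.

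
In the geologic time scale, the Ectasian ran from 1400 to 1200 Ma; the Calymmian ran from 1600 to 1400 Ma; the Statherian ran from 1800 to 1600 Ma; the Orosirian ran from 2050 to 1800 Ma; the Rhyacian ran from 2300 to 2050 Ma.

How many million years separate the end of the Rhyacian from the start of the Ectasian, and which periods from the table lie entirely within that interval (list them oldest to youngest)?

End of Rhyacian = 2050 Ma; start of Ectasian = 1400 Ma.
Gap = 2050 − 1400 = 650 Myr.
Periods wholly inside 2050–1400 Ma: Orosirian (2050–1800), Statherian (1800–1600), Calymmian (1600–1400).

650 million years; Orosirian, Statherian, Calymmian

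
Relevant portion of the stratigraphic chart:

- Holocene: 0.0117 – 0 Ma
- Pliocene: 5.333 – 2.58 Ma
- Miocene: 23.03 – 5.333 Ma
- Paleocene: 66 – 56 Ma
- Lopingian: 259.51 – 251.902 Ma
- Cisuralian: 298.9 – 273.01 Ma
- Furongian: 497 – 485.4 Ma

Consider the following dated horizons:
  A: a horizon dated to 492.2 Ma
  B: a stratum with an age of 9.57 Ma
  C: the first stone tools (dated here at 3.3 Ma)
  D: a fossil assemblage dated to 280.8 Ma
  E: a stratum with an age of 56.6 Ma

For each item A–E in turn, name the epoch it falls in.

A — Furongian; B — Miocene; C — Pliocene; D — Cisuralian; E — Paleocene

A: 492.2 Ma lies in 497–485.4 Ma, so Furongian.
B: 9.57 Ma lies in 23.03–5.333 Ma, so Miocene.
C: 3.3 Ma lies in 5.333–2.58 Ma, so Pliocene.
D: 280.8 Ma lies in 298.9–273.01 Ma, so Cisuralian.
E: 56.6 Ma lies in 66–56 Ma, so Paleocene.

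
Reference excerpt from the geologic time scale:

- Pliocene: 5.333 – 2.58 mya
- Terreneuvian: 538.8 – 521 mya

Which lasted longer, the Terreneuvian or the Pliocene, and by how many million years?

Terreneuvian: 538.8 − 521 = 17.8 Myr.
Pliocene: 5.333 − 2.58 = 2.753 Myr.
Difference: 17.8 − 2.753 = 15.047 Myr, so the Terreneuvian was longer.

Terreneuvian, by 15.047 million years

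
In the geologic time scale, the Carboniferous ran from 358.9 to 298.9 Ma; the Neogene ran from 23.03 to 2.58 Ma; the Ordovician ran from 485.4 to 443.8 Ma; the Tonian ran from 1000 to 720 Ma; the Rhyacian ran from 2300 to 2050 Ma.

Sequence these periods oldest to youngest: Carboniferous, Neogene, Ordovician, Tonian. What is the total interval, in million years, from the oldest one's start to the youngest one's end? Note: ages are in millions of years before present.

Tonian, Ordovician, Carboniferous, Neogene; total span 997.42 Myr

From the excerpt: Carboniferous 358.9–298.9; Neogene 23.03–2.58; Ordovician 485.4–443.8; Tonian 1000–720 (Ma).
Larger Ma is earlier, so the oldest is Tonian and the youngest is Neogene; oldest to youngest: Tonian, Ordovician, Carboniferous, Neogene.
Oldest start 1000 minus youngest end 2.58 gives 997.42 Myr overall.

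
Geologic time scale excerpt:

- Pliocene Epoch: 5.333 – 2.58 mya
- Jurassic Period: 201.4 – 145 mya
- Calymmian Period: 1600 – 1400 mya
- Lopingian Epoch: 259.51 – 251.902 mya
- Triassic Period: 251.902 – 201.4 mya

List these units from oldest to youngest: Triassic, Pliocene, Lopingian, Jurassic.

Lopingian, Triassic, Jurassic, Pliocene

Sorting by start age (descending Ma, since larger Ma = older): Lopingian start 259.51, Triassic start 251.902, Jurassic start 201.4, Pliocene start 5.333.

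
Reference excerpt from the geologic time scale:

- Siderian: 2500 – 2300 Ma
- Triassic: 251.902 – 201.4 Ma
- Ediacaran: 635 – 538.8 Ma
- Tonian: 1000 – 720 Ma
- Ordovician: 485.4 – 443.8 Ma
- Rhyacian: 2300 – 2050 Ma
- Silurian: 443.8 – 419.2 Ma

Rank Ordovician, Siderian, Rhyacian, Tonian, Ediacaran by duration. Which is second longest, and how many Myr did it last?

Start − end for each: Ordovician 485.4 − 443.8 = 41.6; Siderian 2500 − 2300 = 200; Rhyacian 2300 − 2050 = 250; Tonian 1000 − 720 = 280; Ediacaran 635 − 538.8 = 96.2.
Ranking these from longest: Tonian > Rhyacian > Siderian > Ediacaran > Ordovician.
Position 2 in that ranking is Rhyacian, which lasted 250 Myr.

Rhyacian, 250 million years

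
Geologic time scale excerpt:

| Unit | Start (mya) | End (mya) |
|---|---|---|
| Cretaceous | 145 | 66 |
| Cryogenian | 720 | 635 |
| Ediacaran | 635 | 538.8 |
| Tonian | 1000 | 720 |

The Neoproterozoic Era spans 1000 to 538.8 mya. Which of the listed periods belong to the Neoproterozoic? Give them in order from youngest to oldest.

Periods with both bounds inside 1000–538.8 Ma: Ediacaran (635–538.8), Cryogenian (720–635), Tonian (1000–720).

Ediacaran, Cryogenian, Tonian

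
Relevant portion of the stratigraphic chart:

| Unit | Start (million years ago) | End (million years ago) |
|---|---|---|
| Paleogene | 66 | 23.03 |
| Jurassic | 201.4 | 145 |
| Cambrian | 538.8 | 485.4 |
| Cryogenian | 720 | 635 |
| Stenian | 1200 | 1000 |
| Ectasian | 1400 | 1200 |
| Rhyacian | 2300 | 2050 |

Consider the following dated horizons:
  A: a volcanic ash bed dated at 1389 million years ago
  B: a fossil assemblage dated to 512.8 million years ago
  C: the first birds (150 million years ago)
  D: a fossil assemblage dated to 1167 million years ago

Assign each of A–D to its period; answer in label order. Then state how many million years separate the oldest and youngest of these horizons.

A — Ectasian; B — Cambrian; C — Jurassic; D — Stenian; span 1239 million years

A: 1389 Ma lies in 1400–1200 Ma, so Ectasian.
B: 512.8 Ma lies in 538.8–485.4 Ma, so Cambrian.
C: 150 Ma lies in 201.4–145 Ma, so Jurassic.
D: 1167 Ma lies in 1200–1000 Ma, so Stenian.
Oldest = 1389 Ma, youngest = 150 Ma → span 1239 Myr.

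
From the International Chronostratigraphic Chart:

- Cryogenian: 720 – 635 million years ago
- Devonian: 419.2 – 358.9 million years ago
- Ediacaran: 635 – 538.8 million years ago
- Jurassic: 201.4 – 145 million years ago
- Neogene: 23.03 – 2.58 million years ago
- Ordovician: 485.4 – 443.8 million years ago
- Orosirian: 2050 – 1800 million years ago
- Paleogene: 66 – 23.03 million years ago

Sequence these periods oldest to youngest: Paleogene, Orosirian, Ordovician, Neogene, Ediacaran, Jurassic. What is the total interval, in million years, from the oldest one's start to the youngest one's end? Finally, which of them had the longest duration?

Orosirian, Ediacaran, Ordovician, Jurassic, Paleogene, Neogene; total span 2047.42 Myr; longest is Orosirian

Start ages (Ma): Orosirian 2050, Ediacaran 635, Ordovician 485.4, Jurassic 201.4, Paleogene 66, Neogene 23.03.
Ordered oldest to youngest: Orosirian, Ediacaran, Ordovician, Jurassic, Paleogene, Neogene.
Span = 2050 − 2.58 = 2047.42 Myr.
Durations: Paleogene 42.97, Neogene 20.45, Ordovician 41.6, Ediacaran 96.2, Orosirian 250, Jurassic 56.4 → longest is Orosirian (250 Myr).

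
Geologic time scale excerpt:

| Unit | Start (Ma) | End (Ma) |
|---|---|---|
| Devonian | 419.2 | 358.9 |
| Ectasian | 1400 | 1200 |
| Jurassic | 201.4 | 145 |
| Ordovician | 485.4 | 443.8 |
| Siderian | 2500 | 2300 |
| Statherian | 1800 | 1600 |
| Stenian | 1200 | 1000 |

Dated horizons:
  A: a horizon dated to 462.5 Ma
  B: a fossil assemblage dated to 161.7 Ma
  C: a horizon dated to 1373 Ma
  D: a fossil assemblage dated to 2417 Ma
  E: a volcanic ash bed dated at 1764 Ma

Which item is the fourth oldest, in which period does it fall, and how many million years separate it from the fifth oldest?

A, in the Ordovician; 300.8 million years to B

Sorted oldest-first by Ma: D (2417), E (1764), C (1373), A (462.5), B (161.7).
The fourth oldest is A at 462.5 Ma, which lies in 485.4–443.8 Ma: the Ordovician.
The fifth oldest is B at 161.7 Ma; separation = |462.5 − 161.7| = 300.8 Myr.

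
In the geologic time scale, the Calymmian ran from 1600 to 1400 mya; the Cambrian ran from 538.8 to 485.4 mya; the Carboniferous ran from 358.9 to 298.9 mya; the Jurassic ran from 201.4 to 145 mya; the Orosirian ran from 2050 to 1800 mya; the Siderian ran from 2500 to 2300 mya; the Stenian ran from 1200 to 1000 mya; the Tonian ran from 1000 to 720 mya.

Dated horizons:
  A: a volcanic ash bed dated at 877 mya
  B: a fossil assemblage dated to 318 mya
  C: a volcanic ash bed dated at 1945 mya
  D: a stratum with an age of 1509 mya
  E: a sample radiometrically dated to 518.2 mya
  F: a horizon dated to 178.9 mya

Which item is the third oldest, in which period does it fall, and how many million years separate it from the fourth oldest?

Larger Ma means older, so oldest first: C 1945 > D 1509 > A 877 > E 518.2 > B 318 > F 178.9.
Counting 3 along gives A (877 Ma); the excerpt puts that inside the Tonian, 1000–720 Ma.
Next in line is E (518.2 Ma), and 877 − 518.2 = 358.8 Myr.

A, in the Tonian; 358.8 million years to E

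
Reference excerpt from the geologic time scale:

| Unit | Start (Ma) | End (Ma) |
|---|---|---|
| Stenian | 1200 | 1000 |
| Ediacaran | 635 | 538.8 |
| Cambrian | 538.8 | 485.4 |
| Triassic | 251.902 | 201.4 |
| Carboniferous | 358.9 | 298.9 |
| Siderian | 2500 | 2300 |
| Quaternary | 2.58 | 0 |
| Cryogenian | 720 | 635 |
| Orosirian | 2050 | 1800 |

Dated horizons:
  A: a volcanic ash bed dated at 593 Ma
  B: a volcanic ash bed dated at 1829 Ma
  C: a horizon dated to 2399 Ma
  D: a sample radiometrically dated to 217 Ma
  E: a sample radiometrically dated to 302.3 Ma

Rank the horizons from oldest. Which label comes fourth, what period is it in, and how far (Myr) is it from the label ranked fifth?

Larger Ma means older, so oldest first: C 2399 > B 1829 > A 593 > E 302.3 > D 217.
Counting 4 along gives E (302.3 Ma); the excerpt puts that inside the Carboniferous, 358.9–298.9 Ma.
Next in line is D (217 Ma), and 302.3 − 217 = 85.3 Myr.

E, in the Carboniferous; 85.3 million years to D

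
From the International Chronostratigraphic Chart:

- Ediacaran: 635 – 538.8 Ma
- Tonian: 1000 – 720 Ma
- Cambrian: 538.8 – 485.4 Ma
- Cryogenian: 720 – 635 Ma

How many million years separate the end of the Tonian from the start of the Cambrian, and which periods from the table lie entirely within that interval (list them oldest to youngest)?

181.2 million years; Cryogenian, Ediacaran

The Tonian closes at 720 Ma and the Cambrian opens at 538.8 Ma, so the interval is 720 − 538.8 = 181.2 Myr.
A period fits inside if it starts at or after 720 Ma and ends at or before 538.8 Ma; oldest first that gives Cryogenian, Ediacaran.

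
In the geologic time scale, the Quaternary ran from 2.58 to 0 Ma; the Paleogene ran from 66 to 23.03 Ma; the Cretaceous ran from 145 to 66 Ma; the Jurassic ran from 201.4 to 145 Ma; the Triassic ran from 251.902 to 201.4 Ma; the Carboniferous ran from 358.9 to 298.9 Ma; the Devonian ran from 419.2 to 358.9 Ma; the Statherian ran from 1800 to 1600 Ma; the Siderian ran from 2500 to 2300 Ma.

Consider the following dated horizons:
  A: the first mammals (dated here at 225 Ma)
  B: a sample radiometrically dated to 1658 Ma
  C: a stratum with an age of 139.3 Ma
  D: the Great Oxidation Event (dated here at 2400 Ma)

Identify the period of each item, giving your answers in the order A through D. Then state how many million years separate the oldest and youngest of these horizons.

A: 225 Ma lies in 251.902–201.4 Ma, so Triassic.
B: 1658 Ma lies in 1800–1600 Ma, so Statherian.
C: 139.3 Ma lies in 145–66 Ma, so Cretaceous.
D: 2400 Ma lies in 2500–2300 Ma, so Siderian.
Oldest = 2400 Ma, youngest = 139.3 Ma → span 2260.7 Myr.

A — Triassic; B — Statherian; C — Cretaceous; D — Siderian; span 2260.7 million years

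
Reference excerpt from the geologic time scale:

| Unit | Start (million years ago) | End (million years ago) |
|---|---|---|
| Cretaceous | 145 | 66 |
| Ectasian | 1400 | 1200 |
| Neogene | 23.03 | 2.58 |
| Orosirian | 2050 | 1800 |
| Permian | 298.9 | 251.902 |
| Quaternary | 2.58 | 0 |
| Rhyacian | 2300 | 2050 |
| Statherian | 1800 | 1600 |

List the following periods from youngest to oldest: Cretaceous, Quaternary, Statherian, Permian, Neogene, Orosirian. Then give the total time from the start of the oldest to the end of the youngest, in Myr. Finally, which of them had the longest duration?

From the excerpt: Cretaceous 145–66; Quaternary 2.58–0; Statherian 1800–1600; Permian 298.9–251.902; Neogene 23.03–2.58; Orosirian 2050–1800 (Ma).
Larger Ma is earlier, so the oldest is Orosirian and the youngest is Quaternary; youngest to oldest: Quaternary, Neogene, Cretaceous, Permian, Statherian, Orosirian.
Oldest start 2050 minus youngest end 0 gives 2050 Myr overall.
Individual lengths (start − end): Quaternary 2.58; Orosirian 250; Statherian 200; Neogene 20.45; Permian 46.998; Cretaceous 79. The largest is Orosirian at 250 Myr.

Quaternary → Neogene → Cretaceous → Permian → Statherian → Orosirian; total span 2050 Myr; longest is Orosirian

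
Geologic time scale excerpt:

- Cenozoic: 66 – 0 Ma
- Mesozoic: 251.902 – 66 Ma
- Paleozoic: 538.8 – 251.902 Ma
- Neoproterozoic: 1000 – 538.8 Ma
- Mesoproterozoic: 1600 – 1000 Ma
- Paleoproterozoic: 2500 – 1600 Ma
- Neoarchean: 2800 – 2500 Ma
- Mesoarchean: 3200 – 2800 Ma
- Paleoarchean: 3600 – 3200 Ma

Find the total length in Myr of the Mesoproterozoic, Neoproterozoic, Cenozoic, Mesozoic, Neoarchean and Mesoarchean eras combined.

2013.102 million years

Duration is start − end for each: (1600 − 1000) + (1000 − 538.8) + (66 − 0) + (251.902 − 66) + (2800 − 2500) + (3200 − 2800).
That is 600 + 461.2 + 66 + 185.902 + 300 + 400, which totals 2013.102 million years.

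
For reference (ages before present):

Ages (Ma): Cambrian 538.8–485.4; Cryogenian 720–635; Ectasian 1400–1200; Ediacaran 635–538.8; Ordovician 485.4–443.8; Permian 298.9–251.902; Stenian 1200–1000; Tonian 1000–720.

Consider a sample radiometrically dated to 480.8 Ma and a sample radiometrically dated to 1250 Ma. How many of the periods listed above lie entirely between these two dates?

5

1250 Ma sits inside the Ectasian (1400–1200) and 480.8 Ma inside the Ordovician (485.4–443.8); neither of those is wholly between the two dates.
The listed periods lying completely between them are Stenian, Tonian, Cryogenian, Ediacaran, Cambrian — 5 in all.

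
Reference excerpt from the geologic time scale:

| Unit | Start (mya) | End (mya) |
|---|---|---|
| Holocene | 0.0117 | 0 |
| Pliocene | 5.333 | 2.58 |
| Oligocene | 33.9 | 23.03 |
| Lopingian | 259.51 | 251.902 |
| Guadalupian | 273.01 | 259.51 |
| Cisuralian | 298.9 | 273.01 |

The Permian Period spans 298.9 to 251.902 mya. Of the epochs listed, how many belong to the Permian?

Epochs inside 298.9–251.902 Ma: Cisuralian, Guadalupian, Lopingian — 3 in total.

3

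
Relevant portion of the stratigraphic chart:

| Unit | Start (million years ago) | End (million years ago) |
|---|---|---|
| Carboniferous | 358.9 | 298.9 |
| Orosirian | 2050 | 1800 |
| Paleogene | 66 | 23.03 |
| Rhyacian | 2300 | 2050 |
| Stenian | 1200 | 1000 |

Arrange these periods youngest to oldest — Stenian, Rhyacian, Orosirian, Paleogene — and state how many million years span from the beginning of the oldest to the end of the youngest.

Start ages (Ma): Rhyacian 2300, Orosirian 2050, Stenian 1200, Paleogene 66.
Ordered youngest to oldest: Paleogene, Stenian, Orosirian, Rhyacian.
Span = 2300 − 23.03 = 2276.97 Myr.

Paleogene → Stenian → Orosirian → Rhyacian; total span 2276.97 Myr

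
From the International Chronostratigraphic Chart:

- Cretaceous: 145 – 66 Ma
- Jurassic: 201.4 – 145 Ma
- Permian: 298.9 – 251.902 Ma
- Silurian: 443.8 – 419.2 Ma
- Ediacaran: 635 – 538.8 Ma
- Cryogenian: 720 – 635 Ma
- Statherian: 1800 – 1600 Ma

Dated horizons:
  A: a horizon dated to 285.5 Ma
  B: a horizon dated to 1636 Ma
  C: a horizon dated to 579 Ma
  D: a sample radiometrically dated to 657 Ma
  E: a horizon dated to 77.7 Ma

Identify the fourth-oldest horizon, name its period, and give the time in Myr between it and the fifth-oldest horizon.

A, in the Permian; 207.8 million years to E

Sorted oldest-first by Ma: B (1636), D (657), C (579), A (285.5), E (77.7).
The fourth oldest is A at 285.5 Ma, which lies in 298.9–251.902 Ma: the Permian.
The fifth oldest is E at 77.7 Ma; separation = |285.5 − 77.7| = 207.8 Myr.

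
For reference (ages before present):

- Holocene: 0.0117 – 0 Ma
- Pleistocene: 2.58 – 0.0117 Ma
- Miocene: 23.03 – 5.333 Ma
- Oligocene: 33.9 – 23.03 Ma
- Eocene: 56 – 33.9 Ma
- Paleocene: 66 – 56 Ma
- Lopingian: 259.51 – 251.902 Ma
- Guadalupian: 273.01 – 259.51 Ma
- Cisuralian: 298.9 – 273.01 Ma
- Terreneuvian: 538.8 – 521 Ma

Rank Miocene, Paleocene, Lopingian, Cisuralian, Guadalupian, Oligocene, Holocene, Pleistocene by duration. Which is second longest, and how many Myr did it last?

Miocene, 17.697 million years

Durations: Miocene 17.697; Paleocene 10; Lopingian 7.608; Cisuralian 25.89; Guadalupian 13.5; Oligocene 10.87; Holocene 0.0117; Pleistocene 2.5683 Myr.
Sorted longest-first: Cisuralian (25.89), Miocene (17.697), Guadalupian (13.5), Oligocene (10.87), Paleocene (10), Lopingian (7.608), Pleistocene (2.5683), Holocene (0.0117).
The second longest is Miocene at 17.697 Myr.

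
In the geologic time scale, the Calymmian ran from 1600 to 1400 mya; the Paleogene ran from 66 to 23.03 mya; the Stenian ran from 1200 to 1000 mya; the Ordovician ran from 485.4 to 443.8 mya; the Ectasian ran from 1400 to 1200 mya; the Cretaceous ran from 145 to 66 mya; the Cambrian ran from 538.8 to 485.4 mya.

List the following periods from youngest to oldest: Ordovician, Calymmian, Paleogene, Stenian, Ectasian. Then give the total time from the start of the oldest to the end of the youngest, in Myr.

Paleogene → Ordovician → Stenian → Ectasian → Calymmian; total span 1576.97 Myr

From the excerpt: Ordovician 485.4–443.8; Calymmian 1600–1400; Paleogene 66–23.03; Stenian 1200–1000; Ectasian 1400–1200 (Ma).
Larger Ma is earlier, so the oldest is Calymmian and the youngest is Paleogene; youngest to oldest: Paleogene, Ordovician, Stenian, Ectasian, Calymmian.
Oldest start 1600 minus youngest end 23.03 gives 1576.97 Myr overall.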